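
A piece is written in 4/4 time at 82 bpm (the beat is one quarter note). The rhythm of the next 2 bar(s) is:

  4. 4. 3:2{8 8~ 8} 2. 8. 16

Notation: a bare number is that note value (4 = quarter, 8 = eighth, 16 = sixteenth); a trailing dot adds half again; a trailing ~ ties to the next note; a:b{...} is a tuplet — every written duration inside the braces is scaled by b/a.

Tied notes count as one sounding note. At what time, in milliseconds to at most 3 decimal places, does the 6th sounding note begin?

1. 0.0ms @ 0 + 1097.561ms (3/2)
2. 1097.561ms @ 3/2 + 1097.561ms (3/2)
3. 2195.122ms @ 3 + 243.902ms (1/3)
4. 2439.024ms @ 10/3 + 487.805ms (2/3)
5. 2926.829ms @ 4 + 2195.122ms (3)
6. 5121.951ms @ 7 + 548.78ms (3/4)
7. 5670.732ms @ 31/4 + 182.927ms (1/4)

note 6 onset = 7b = 5121.951ms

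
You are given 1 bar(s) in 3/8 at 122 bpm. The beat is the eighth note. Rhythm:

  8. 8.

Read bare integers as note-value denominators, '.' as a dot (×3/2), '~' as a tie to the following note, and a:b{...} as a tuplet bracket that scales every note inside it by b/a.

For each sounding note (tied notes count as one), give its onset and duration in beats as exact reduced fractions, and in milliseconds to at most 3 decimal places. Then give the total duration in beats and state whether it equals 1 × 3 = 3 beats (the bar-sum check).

1) 0.0ms=0b +737.705ms=3/2b
2) 737.705ms=3/2b +737.705ms=3/2b
Σ=3b of 3 (122bpm 3/8) — PASS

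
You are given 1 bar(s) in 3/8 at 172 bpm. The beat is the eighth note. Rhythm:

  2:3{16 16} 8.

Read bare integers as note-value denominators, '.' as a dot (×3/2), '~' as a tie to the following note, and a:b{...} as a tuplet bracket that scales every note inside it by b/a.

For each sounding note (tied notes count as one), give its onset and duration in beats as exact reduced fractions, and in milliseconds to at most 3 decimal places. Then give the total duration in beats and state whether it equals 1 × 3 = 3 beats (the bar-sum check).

1) 0.0ms=0b +261.628ms=3/4b
2) 261.628ms=3/4b +261.628ms=3/4b
3) 523.256ms=3/2b +523.256ms=3/2b
Σ=3b of 3 (172bpm 3/8) — PASS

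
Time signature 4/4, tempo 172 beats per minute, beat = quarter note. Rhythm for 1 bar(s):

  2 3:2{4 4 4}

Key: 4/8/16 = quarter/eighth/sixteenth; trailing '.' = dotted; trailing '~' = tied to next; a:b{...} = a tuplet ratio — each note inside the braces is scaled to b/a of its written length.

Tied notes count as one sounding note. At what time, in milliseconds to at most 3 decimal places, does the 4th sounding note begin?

1. 0.0ms @ 0 + 697.674ms (2)
2. 697.674ms @ 2 + 232.558ms (2/3)
3. 930.233ms @ 8/3 + 232.558ms (2/3)
4. 1162.791ms @ 10/3 + 232.558ms (2/3)

note 4 onset = 10/3b = 1162.791ms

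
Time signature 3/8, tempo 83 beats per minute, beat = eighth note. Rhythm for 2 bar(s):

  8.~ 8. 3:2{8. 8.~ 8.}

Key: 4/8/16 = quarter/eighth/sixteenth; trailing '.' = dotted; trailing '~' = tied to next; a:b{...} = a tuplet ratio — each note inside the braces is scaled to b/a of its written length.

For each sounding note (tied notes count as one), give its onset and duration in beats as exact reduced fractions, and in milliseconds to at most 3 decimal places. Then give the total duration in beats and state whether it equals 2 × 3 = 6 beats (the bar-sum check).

1) 0.0ms=0b +2168.675ms=3b
2) 2168.675ms=3b +722.892ms=1b
3) 2891.566ms=4b +1445.783ms=2b
Σ=6b of 6 (83bpm 3/8) — PASS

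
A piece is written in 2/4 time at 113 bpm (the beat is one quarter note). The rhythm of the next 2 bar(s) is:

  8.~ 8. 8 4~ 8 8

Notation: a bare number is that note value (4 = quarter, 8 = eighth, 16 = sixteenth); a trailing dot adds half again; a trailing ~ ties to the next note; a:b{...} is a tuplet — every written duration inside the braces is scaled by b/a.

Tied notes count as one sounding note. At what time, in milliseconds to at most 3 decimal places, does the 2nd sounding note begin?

note 2 onset = 3/2b = 796.46ms

1. 0.0ms @ 0 + 796.46ms (3/2)
2. 796.46ms @ 3/2 + 265.487ms (1/2)
3. 1061.947ms @ 2 + 796.46ms (3/2)
4. 1858.407ms @ 7/2 + 265.487ms (1/2)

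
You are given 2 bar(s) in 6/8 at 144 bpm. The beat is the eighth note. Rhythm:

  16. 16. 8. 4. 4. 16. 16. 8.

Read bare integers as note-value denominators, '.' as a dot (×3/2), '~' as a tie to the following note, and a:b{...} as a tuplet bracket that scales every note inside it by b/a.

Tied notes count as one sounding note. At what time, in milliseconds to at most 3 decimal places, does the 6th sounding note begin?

1. 0.0ms @ 0 + 312.5ms (3/4)
2. 312.5ms @ 3/4 + 312.5ms (3/4)
3. 625.0ms @ 3/2 + 625.0ms (3/2)
4. 1250.0ms @ 3 + 1250.0ms (3)
5. 2500.0ms @ 6 + 1250.0ms (3)
6. 3750.0ms @ 9 + 312.5ms (3/4)
7. 4062.5ms @ 39/4 + 312.5ms (3/4)
8. 4375.0ms @ 21/2 + 625.0ms (3/2)

note 6 onset = 9b = 3750.0ms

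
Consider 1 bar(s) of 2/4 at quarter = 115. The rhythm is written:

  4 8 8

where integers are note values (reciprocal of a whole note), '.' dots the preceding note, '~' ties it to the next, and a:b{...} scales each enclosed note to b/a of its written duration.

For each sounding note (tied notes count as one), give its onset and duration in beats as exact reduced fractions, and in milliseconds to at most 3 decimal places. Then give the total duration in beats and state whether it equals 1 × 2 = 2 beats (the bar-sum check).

1) 0.0ms=0b +521.739ms=1b
2) 521.739ms=1b +260.87ms=1/2b
3) 782.609ms=3/2b +260.87ms=1/2b
Σ=2b of 2 (115bpm 2/4) — PASS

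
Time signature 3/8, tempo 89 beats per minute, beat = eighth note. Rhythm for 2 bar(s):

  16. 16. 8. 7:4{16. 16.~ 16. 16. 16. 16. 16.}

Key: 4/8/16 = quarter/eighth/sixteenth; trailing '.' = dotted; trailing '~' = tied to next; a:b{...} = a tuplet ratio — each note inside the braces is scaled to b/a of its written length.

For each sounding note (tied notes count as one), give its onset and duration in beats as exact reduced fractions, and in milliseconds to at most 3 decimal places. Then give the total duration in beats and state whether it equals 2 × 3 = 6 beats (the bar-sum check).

1) 0.0ms=0b +505.618ms=3/4b
2) 505.618ms=3/4b +505.618ms=3/4b
3) 1011.236ms=3/2b +1011.236ms=3/2b
4) 2022.472ms=3b +288.925ms=3/7b
5) 2311.396ms=24/7b +577.849ms=6/7b
6) 2889.246ms=30/7b +288.925ms=3/7b
7) 3178.17ms=33/7b +288.925ms=3/7b
8) 3467.095ms=36/7b +288.925ms=3/7b
9) 3756.019ms=39/7b +288.925ms=3/7b
Σ=6b of 6 (89bpm 3/8) — PASS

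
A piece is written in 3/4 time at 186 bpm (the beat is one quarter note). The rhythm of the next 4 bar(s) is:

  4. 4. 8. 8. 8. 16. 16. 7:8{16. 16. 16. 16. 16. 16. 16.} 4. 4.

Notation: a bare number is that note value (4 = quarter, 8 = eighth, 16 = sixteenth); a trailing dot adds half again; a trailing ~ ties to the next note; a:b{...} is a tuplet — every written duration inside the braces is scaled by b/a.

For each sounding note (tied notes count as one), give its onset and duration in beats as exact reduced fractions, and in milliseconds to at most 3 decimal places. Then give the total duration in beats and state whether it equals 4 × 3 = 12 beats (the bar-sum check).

1) 0.0ms=0b +483.871ms=3/2b
2) 483.871ms=3/2b +483.871ms=3/2b
3) 967.742ms=3b +241.935ms=3/4b
4) 1209.677ms=15/4b +241.935ms=3/4b
5) 1451.613ms=9/2b +241.935ms=3/4b
6) 1693.548ms=21/4b +120.968ms=3/8b
7) 1814.516ms=45/8b +120.968ms=3/8b
8) 1935.484ms=6b +138.249ms=3/7b
9) 2073.733ms=45/7b +138.249ms=3/7b
10) 2211.982ms=48/7b +138.249ms=3/7b
11) 2350.23ms=51/7b +138.249ms=3/7b
12) 2488.479ms=54/7b +138.249ms=3/7b
13) 2626.728ms=57/7b +138.249ms=3/7b
14) 2764.977ms=60/7b +138.249ms=3/7b
15) 2903.226ms=9b +483.871ms=3/2b
16) 3387.097ms=21/2b +483.871ms=3/2b
Σ=12b of 12 (186bpm 3/4) — PASS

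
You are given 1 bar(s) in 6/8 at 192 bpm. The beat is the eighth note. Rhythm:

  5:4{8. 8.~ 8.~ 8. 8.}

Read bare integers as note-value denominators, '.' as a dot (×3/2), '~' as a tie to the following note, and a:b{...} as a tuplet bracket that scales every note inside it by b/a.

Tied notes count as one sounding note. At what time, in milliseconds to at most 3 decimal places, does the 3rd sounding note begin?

note 3 onset = 24/5b = 1500.0ms

1. 0.0ms @ 0 + 375.0ms (6/5)
2. 375.0ms @ 6/5 + 1125.0ms (18/5)
3. 1500.0ms @ 24/5 + 375.0ms (6/5)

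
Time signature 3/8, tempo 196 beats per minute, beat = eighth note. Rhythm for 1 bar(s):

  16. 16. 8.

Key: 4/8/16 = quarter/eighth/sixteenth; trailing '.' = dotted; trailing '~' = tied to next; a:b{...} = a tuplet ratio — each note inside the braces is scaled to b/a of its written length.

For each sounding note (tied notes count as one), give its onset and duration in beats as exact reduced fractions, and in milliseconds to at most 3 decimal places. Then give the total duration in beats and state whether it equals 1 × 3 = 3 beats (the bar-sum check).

1) 0.0ms=0b +229.592ms=3/4b
2) 229.592ms=3/4b +229.592ms=3/4b
3) 459.184ms=3/2b +459.184ms=3/2b
Σ=3b of 3 (196bpm 3/8) — PASS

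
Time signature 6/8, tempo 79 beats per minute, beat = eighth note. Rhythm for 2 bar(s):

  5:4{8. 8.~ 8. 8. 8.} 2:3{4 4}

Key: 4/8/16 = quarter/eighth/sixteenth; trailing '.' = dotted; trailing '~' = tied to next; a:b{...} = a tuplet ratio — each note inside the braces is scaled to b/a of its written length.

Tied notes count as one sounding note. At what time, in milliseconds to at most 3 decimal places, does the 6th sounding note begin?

note 6 onset = 9b = 6835.443ms

1. 0.0ms @ 0 + 911.392ms (6/5)
2. 911.392ms @ 6/5 + 1822.785ms (12/5)
3. 2734.177ms @ 18/5 + 911.392ms (6/5)
4. 3645.57ms @ 24/5 + 911.392ms (6/5)
5. 4556.962ms @ 6 + 2278.481ms (3)
6. 6835.443ms @ 9 + 2278.481ms (3)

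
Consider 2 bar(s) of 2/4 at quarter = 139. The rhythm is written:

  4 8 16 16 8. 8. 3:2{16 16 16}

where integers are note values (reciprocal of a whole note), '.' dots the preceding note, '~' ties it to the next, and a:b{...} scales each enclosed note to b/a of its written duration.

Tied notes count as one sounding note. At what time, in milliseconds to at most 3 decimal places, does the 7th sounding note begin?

1. 0.0ms @ 0 + 431.655ms (1)
2. 431.655ms @ 1 + 215.827ms (1/2)
3. 647.482ms @ 3/2 + 107.914ms (1/4)
4. 755.396ms @ 7/4 + 107.914ms (1/4)
5. 863.309ms @ 2 + 323.741ms (3/4)
6. 1187.05ms @ 11/4 + 323.741ms (3/4)
7. 1510.791ms @ 7/2 + 71.942ms (1/6)
8. 1582.734ms @ 11/3 + 71.942ms (1/6)
9. 1654.676ms @ 23/6 + 71.942ms (1/6)

note 7 onset = 7/2b = 1510.791ms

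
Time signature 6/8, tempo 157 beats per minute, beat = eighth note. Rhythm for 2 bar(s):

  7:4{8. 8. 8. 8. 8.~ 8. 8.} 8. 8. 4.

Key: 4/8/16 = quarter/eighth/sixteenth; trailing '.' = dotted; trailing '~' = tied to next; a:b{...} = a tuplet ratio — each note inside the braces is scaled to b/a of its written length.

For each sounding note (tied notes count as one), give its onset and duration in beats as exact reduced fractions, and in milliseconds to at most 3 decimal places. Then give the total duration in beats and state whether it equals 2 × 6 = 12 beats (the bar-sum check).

1) 0.0ms=0b +327.571ms=6/7b
2) 327.571ms=6/7b +327.571ms=6/7b
3) 655.141ms=12/7b +327.571ms=6/7b
4) 982.712ms=18/7b +327.571ms=6/7b
5) 1310.282ms=24/7b +655.141ms=12/7b
6) 1965.423ms=36/7b +327.571ms=6/7b
7) 2292.994ms=6b +573.248ms=3/2b
8) 2866.242ms=15/2b +573.248ms=3/2b
9) 3439.49ms=9b +1146.497ms=3b
Σ=12b of 12 (157bpm 6/8) — PASS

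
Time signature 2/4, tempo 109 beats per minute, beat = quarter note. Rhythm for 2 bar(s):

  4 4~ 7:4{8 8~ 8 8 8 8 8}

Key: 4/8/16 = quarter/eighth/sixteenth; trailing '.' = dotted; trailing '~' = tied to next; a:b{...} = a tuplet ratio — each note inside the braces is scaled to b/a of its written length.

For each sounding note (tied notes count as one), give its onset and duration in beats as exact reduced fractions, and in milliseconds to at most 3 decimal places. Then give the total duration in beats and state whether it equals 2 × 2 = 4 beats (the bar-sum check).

1) 0.0ms=0b +550.459ms=1b
2) 550.459ms=1b +707.733ms=9/7b
3) 1258.191ms=16/7b +314.548ms=4/7b
4) 1572.739ms=20/7b +157.274ms=2/7b
5) 1730.013ms=22/7b +157.274ms=2/7b
6) 1887.287ms=24/7b +157.274ms=2/7b
7) 2044.561ms=26/7b +157.274ms=2/7b
Σ=4b of 4 (109bpm 2/4) — PASS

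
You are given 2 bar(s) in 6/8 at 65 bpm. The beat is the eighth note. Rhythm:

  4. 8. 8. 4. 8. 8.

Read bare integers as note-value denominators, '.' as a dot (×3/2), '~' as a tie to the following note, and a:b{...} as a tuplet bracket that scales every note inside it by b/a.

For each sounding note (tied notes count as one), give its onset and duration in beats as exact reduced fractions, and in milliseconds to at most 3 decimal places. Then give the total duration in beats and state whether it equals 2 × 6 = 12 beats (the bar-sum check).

1) 0.0ms=0b +2769.231ms=3b
2) 2769.231ms=3b +1384.615ms=3/2b
3) 4153.846ms=9/2b +1384.615ms=3/2b
4) 5538.462ms=6b +2769.231ms=3b
5) 8307.692ms=9b +1384.615ms=3/2b
6) 9692.308ms=21/2b +1384.615ms=3/2b
Σ=12b of 12 (65bpm 6/8) — PASS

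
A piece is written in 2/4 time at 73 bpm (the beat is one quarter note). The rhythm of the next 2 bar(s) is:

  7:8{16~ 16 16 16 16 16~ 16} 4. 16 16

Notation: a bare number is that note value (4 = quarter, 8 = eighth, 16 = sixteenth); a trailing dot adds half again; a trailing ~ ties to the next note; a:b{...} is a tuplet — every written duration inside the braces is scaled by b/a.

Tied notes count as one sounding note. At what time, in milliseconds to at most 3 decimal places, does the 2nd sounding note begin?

1. 0.0ms @ 0 + 469.667ms (4/7)
2. 469.667ms @ 4/7 + 234.834ms (2/7)
3. 704.501ms @ 6/7 + 234.834ms (2/7)
4. 939.335ms @ 8/7 + 234.834ms (2/7)
5. 1174.168ms @ 10/7 + 469.667ms (4/7)
6. 1643.836ms @ 2 + 1232.877ms (3/2)
7. 2876.712ms @ 7/2 + 205.479ms (1/4)
8. 3082.192ms @ 15/4 + 205.479ms (1/4)

note 2 onset = 4/7b = 469.667ms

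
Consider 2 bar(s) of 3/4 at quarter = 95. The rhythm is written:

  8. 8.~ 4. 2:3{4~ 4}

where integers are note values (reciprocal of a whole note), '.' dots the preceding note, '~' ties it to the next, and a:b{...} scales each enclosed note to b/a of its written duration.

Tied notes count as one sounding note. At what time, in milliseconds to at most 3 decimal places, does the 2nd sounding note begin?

1. 0.0ms @ 0 + 473.684ms (3/4)
2. 473.684ms @ 3/4 + 1421.053ms (9/4)
3. 1894.737ms @ 3 + 1894.737ms (3)

note 2 onset = 3/4b = 473.684ms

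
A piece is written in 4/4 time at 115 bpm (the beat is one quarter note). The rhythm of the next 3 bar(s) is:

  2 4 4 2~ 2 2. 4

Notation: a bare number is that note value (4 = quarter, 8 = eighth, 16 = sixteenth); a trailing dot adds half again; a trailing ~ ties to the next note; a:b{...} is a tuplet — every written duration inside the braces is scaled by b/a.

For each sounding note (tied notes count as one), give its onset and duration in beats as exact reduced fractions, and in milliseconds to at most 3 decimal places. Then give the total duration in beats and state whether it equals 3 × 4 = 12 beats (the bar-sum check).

1) 0.0ms=0b +1043.478ms=2b
2) 1043.478ms=2b +521.739ms=1b
3) 1565.217ms=3b +521.739ms=1b
4) 2086.957ms=4b +2086.957ms=4b
5) 4173.913ms=8b +1565.217ms=3b
6) 5739.13ms=11b +521.739ms=1b
Σ=12b of 12 (115bpm 4/4) — PASS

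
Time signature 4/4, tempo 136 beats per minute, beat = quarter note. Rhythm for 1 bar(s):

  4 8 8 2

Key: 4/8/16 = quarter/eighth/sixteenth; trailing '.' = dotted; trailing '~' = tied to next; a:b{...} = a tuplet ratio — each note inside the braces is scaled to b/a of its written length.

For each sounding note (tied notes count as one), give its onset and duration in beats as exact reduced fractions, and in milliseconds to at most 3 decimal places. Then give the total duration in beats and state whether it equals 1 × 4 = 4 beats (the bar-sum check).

1) 0.0ms=0b +441.176ms=1b
2) 441.176ms=1b +220.588ms=1/2b
3) 661.765ms=3/2b +220.588ms=1/2b
4) 882.353ms=2b +882.353ms=2b
Σ=4b of 4 (136bpm 4/4) — PASS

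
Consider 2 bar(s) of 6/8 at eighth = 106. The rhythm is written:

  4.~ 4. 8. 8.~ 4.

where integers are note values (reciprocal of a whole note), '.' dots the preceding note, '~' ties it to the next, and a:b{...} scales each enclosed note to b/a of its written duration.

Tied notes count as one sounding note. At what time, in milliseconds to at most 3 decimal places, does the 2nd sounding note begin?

note 2 onset = 6b = 3396.226ms

1. 0.0ms @ 0 + 3396.226ms (6)
2. 3396.226ms @ 6 + 849.057ms (3/2)
3. 4245.283ms @ 15/2 + 2547.17ms (9/2)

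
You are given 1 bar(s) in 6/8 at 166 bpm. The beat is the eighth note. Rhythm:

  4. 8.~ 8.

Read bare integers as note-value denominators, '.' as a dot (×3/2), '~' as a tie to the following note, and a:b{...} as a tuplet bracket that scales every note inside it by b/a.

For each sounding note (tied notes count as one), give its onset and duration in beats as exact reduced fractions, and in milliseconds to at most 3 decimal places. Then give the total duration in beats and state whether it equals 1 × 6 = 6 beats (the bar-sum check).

1) 0.0ms=0b +1084.337ms=3b
2) 1084.337ms=3b +1084.337ms=3b
Σ=6b of 6 (166bpm 6/8) — PASS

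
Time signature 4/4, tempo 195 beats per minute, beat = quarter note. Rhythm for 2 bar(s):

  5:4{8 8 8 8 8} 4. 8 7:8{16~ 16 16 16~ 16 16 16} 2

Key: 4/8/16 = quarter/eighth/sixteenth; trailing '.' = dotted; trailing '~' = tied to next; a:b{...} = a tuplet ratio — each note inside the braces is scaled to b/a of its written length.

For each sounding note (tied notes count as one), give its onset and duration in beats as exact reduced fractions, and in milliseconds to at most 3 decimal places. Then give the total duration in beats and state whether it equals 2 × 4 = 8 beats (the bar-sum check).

1) 0.0ms=0b +123.077ms=2/5b
2) 123.077ms=2/5b +123.077ms=2/5b
3) 246.154ms=4/5b +123.077ms=2/5b
4) 369.231ms=6/5b +123.077ms=2/5b
5) 492.308ms=8/5b +123.077ms=2/5b
6) 615.385ms=2b +461.538ms=3/2b
7) 1076.923ms=7/2b +153.846ms=1/2b
8) 1230.769ms=4b +175.824ms=4/7b
9) 1406.593ms=32/7b +87.912ms=2/7b
10) 1494.505ms=34/7b +175.824ms=4/7b
11) 1670.33ms=38/7b +87.912ms=2/7b
12) 1758.242ms=40/7b +87.912ms=2/7b
13) 1846.154ms=6b +615.385ms=2b
Σ=8b of 8 (195bpm 4/4) — PASS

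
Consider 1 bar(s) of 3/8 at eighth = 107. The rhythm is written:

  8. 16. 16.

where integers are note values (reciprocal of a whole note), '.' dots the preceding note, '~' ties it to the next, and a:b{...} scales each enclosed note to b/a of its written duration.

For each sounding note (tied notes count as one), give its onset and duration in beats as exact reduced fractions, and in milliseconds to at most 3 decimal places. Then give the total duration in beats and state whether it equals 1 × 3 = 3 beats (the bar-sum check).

1) 0.0ms=0b +841.121ms=3/2b
2) 841.121ms=3/2b +420.561ms=3/4b
3) 1261.682ms=9/4b +420.561ms=3/4b
Σ=3b of 3 (107bpm 3/8) — PASS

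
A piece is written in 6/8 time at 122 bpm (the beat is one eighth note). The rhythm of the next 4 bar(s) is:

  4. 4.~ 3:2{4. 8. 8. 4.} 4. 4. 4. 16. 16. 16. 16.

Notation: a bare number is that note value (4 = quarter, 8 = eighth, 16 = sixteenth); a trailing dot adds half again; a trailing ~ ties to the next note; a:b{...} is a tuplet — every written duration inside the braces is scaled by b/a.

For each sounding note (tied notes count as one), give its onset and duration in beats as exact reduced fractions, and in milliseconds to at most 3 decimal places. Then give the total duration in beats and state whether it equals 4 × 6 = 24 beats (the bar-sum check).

1) 0.0ms=0b +1475.41ms=3b
2) 1475.41ms=3b +2459.016ms=5b
3) 3934.426ms=8b +491.803ms=1b
4) 4426.23ms=9b +491.803ms=1b
5) 4918.033ms=10b +983.607ms=2b
6) 5901.639ms=12b +1475.41ms=3b
7) 7377.049ms=15b +1475.41ms=3b
8) 8852.459ms=18b +1475.41ms=3b
9) 10327.869ms=21b +368.852ms=3/4b
10) 10696.721ms=87/4b +368.852ms=3/4b
11) 11065.574ms=45/2b +368.852ms=3/4b
12) 11434.426ms=93/4b +368.852ms=3/4b
Σ=24b of 24 (122bpm 6/8) — PASS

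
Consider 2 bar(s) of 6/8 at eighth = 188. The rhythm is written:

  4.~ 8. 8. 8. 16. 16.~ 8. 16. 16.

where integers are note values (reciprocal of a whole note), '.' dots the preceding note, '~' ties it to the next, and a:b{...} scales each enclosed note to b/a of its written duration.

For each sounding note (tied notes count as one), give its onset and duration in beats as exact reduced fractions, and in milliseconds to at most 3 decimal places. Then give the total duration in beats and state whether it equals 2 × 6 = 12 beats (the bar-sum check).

1) 0.0ms=0b +1436.17ms=9/2b
2) 1436.17ms=9/2b +478.723ms=3/2b
3) 1914.894ms=6b +478.723ms=3/2b
4) 2393.617ms=15/2b +239.362ms=3/4b
5) 2632.979ms=33/4b +718.085ms=9/4b
6) 3351.064ms=21/2b +239.362ms=3/4b
7) 3590.426ms=45/4b +239.362ms=3/4b
Σ=12b of 12 (188bpm 6/8) — PASS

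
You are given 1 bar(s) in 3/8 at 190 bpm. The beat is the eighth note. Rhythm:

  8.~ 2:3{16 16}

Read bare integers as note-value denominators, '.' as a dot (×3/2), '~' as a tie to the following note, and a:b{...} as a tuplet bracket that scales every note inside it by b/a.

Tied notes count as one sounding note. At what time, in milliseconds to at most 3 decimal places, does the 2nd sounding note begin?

note 2 onset = 9/4b = 710.526ms

1. 0.0ms @ 0 + 710.526ms (9/4)
2. 710.526ms @ 9/4 + 236.842ms (3/4)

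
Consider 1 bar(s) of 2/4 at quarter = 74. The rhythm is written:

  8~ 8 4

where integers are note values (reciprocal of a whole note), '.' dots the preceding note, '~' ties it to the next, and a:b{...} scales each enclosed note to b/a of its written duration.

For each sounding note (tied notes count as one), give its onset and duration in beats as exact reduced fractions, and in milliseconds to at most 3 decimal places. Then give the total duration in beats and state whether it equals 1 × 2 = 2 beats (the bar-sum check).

1) 0.0ms=0b +810.811ms=1b
2) 810.811ms=1b +810.811ms=1b
Σ=2b of 2 (74bpm 2/4) — PASS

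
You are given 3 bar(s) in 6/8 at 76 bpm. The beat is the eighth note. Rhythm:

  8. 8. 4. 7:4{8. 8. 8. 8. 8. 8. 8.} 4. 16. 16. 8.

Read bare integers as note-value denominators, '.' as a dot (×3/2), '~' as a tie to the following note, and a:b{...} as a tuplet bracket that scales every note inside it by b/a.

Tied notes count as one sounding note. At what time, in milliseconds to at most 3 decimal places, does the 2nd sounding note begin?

note 2 onset = 3/2b = 1184.211ms

1. 0.0ms @ 0 + 1184.211ms (3/2)
2. 1184.211ms @ 3/2 + 1184.211ms (3/2)
3. 2368.421ms @ 3 + 2368.421ms (3)
4. 4736.842ms @ 6 + 676.692ms (6/7)
5. 5413.534ms @ 48/7 + 676.692ms (6/7)
6. 6090.226ms @ 54/7 + 676.692ms (6/7)
7. 6766.917ms @ 60/7 + 676.692ms (6/7)
8. 7443.609ms @ 66/7 + 676.692ms (6/7)
9. 8120.301ms @ 72/7 + 676.692ms (6/7)
10. 8796.992ms @ 78/7 + 676.692ms (6/7)
11. 9473.684ms @ 12 + 2368.421ms (3)
12. 11842.105ms @ 15 + 592.105ms (3/4)
13. 12434.211ms @ 63/4 + 592.105ms (3/4)
14. 13026.316ms @ 33/2 + 1184.211ms (3/2)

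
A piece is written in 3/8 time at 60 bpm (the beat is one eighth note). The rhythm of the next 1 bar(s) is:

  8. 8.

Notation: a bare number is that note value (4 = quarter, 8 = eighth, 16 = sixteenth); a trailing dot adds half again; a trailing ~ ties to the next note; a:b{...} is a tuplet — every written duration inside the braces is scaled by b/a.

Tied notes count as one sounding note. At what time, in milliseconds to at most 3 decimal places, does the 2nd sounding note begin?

1. 0.0ms @ 0 + 1500.0ms (3/2)
2. 1500.0ms @ 3/2 + 1500.0ms (3/2)

note 2 onset = 3/2b = 1500.0ms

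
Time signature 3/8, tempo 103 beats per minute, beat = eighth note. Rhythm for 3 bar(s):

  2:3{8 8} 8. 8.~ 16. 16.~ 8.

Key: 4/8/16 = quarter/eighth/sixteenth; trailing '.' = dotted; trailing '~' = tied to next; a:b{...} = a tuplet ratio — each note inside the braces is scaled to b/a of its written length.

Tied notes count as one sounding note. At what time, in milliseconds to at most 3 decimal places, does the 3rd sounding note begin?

note 3 onset = 3b = 1747.573ms

1. 0.0ms @ 0 + 873.786ms (3/2)
2. 873.786ms @ 3/2 + 873.786ms (3/2)
3. 1747.573ms @ 3 + 873.786ms (3/2)
4. 2621.359ms @ 9/2 + 1310.68ms (9/4)
5. 3932.039ms @ 27/4 + 1310.68ms (9/4)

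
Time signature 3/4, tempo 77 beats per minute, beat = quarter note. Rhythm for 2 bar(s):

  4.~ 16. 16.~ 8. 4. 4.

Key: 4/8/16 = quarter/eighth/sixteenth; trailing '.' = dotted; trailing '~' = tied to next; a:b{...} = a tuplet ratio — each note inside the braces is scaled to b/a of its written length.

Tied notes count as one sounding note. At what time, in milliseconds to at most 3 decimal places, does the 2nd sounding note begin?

1. 0.0ms @ 0 + 1461.039ms (15/8)
2. 1461.039ms @ 15/8 + 876.623ms (9/8)
3. 2337.662ms @ 3 + 1168.831ms (3/2)
4. 3506.494ms @ 9/2 + 1168.831ms (3/2)

note 2 onset = 15/8b = 1461.039ms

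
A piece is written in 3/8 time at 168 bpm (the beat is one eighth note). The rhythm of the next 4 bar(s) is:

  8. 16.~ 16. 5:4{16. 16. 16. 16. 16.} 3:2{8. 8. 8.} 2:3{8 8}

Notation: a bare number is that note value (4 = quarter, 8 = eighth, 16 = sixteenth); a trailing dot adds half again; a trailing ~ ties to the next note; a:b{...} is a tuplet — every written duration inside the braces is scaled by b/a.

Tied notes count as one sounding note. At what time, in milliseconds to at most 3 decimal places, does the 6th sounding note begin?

1. 0.0ms @ 0 + 535.714ms (3/2)
2. 535.714ms @ 3/2 + 535.714ms (3/2)
3. 1071.429ms @ 3 + 214.286ms (3/5)
4. 1285.714ms @ 18/5 + 214.286ms (3/5)
5. 1500.0ms @ 21/5 + 214.286ms (3/5)
6. 1714.286ms @ 24/5 + 214.286ms (3/5)
7. 1928.571ms @ 27/5 + 214.286ms (3/5)
8. 2142.857ms @ 6 + 357.143ms (1)
9. 2500.0ms @ 7 + 357.143ms (1)
10. 2857.143ms @ 8 + 357.143ms (1)
11. 3214.286ms @ 9 + 535.714ms (3/2)
12. 3750.0ms @ 21/2 + 535.714ms (3/2)

note 6 onset = 24/5b = 1714.286ms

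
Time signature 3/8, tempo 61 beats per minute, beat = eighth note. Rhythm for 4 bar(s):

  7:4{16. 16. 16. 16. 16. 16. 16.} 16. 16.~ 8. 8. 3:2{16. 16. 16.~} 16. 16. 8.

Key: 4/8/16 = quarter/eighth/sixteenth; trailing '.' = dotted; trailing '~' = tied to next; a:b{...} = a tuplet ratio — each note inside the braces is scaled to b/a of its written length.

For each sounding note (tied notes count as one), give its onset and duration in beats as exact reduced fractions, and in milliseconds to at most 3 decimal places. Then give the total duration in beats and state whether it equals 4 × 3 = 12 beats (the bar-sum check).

1) 0.0ms=0b +421.546ms=3/7b
2) 421.546ms=3/7b +421.546ms=3/7b
3) 843.091ms=6/7b +421.546ms=3/7b
4) 1264.637ms=9/7b +421.546ms=3/7b
5) 1686.183ms=12/7b +421.546ms=3/7b
6) 2107.728ms=15/7b +421.546ms=3/7b
7) 2529.274ms=18/7b +421.546ms=3/7b
8) 2950.82ms=3b +737.705ms=3/4b
9) 3688.525ms=15/4b +2213.115ms=9/4b
10) 5901.639ms=6b +1475.41ms=3/2b
11) 7377.049ms=15/2b +491.803ms=1/2b
12) 7868.852ms=8b +491.803ms=1/2b
13) 8360.656ms=17/2b +1229.508ms=5/4b
14) 9590.164ms=39/4b +737.705ms=3/4b
15) 10327.869ms=21/2b +1475.41ms=3/2b
Σ=12b of 12 (61bpm 3/8) — PASS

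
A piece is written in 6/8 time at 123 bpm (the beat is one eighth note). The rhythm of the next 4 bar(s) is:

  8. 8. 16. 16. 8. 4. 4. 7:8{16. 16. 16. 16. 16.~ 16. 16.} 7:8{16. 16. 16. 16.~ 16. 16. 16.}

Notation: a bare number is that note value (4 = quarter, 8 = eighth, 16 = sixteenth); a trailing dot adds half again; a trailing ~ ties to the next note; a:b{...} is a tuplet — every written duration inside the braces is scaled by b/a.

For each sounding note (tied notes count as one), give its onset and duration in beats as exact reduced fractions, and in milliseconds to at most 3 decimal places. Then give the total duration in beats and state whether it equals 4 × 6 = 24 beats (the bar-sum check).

1) 0.0ms=0b +731.707ms=3/2b
2) 731.707ms=3/2b +731.707ms=3/2b
3) 1463.415ms=3b +365.854ms=3/4b
4) 1829.268ms=15/4b +365.854ms=3/4b
5) 2195.122ms=9/2b +731.707ms=3/2b
6) 2926.829ms=6b +1463.415ms=3b
7) 4390.244ms=9b +1463.415ms=3b
8) 5853.659ms=12b +418.118ms=6/7b
9) 6271.777ms=90/7b +418.118ms=6/7b
10) 6689.895ms=96/7b +418.118ms=6/7b
11) 7108.014ms=102/7b +418.118ms=6/7b
12) 7526.132ms=108/7b +836.237ms=12/7b
13) 8362.369ms=120/7b +418.118ms=6/7b
14) 8780.488ms=18b +418.118ms=6/7b
15) 9198.606ms=132/7b +418.118ms=6/7b
16) 9616.725ms=138/7b +418.118ms=6/7b
17) 10034.843ms=144/7b +836.237ms=12/7b
18) 10871.08ms=156/7b +418.118ms=6/7b
19) 11289.199ms=162/7b +418.118ms=6/7b
Σ=24b of 24 (123bpm 6/8) — PASS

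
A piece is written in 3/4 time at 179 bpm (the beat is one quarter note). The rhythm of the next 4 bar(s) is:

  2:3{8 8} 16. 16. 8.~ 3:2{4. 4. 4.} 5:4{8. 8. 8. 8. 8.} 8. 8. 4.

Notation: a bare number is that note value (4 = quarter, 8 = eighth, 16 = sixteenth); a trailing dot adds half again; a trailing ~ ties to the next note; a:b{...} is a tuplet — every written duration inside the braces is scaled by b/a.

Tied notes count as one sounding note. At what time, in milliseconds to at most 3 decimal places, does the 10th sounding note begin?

1. 0.0ms @ 0 + 251.397ms (3/4)
2. 251.397ms @ 3/4 + 251.397ms (3/4)
3. 502.793ms @ 3/2 + 125.698ms (3/8)
4. 628.492ms @ 15/8 + 125.698ms (3/8)
5. 754.19ms @ 9/4 + 586.592ms (7/4)
6. 1340.782ms @ 4 + 335.196ms (1)
7. 1675.978ms @ 5 + 335.196ms (1)
8. 2011.173ms @ 6 + 201.117ms (3/5)
9. 2212.291ms @ 33/5 + 201.117ms (3/5)
10. 2413.408ms @ 36/5 + 201.117ms (3/5)
11. 2614.525ms @ 39/5 + 201.117ms (3/5)
12. 2815.642ms @ 42/5 + 201.117ms (3/5)
13. 3016.76ms @ 9 + 251.397ms (3/4)
14. 3268.156ms @ 39/4 + 251.397ms (3/4)
15. 3519.553ms @ 21/2 + 502.793ms (3/2)

note 10 onset = 36/5b = 2413.408ms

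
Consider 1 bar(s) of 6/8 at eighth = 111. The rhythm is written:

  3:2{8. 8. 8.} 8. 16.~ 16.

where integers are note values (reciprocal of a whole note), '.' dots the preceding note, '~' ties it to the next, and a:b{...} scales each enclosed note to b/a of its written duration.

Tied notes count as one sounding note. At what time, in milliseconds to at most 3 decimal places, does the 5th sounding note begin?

note 5 onset = 9/2b = 2432.432ms

1. 0.0ms @ 0 + 540.541ms (1)
2. 540.541ms @ 1 + 540.541ms (1)
3. 1081.081ms @ 2 + 540.541ms (1)
4. 1621.622ms @ 3 + 810.811ms (3/2)
5. 2432.432ms @ 9/2 + 810.811ms (3/2)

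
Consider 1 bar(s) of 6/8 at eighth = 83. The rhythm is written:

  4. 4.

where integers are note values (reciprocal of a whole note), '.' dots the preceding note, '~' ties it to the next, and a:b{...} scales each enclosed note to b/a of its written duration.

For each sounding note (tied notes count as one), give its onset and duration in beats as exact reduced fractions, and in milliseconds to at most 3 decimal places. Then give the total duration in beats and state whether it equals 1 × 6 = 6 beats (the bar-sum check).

1) 0.0ms=0b +2168.675ms=3b
2) 2168.675ms=3b +2168.675ms=3b
Σ=6b of 6 (83bpm 6/8) — PASS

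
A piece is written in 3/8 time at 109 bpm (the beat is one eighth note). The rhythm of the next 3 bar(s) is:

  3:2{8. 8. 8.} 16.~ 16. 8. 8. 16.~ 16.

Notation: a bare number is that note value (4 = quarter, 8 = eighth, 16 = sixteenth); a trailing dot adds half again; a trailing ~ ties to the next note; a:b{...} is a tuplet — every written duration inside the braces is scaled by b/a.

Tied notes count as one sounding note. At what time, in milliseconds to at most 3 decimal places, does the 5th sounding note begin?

note 5 onset = 9/2b = 2477.064ms

1. 0.0ms @ 0 + 550.459ms (1)
2. 550.459ms @ 1 + 550.459ms (1)
3. 1100.917ms @ 2 + 550.459ms (1)
4. 1651.376ms @ 3 + 825.688ms (3/2)
5. 2477.064ms @ 9/2 + 825.688ms (3/2)
6. 3302.752ms @ 6 + 825.688ms (3/2)
7. 4128.44ms @ 15/2 + 825.688ms (3/2)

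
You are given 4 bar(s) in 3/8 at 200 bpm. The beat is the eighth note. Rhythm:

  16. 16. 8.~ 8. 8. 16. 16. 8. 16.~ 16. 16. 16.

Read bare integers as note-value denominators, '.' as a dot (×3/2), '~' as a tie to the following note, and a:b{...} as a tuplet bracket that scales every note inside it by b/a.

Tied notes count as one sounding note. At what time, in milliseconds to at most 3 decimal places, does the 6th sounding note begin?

1. 0.0ms @ 0 + 225.0ms (3/4)
2. 225.0ms @ 3/4 + 225.0ms (3/4)
3. 450.0ms @ 3/2 + 900.0ms (3)
4. 1350.0ms @ 9/2 + 450.0ms (3/2)
5. 1800.0ms @ 6 + 225.0ms (3/4)
6. 2025.0ms @ 27/4 + 225.0ms (3/4)
7. 2250.0ms @ 15/2 + 450.0ms (3/2)
8. 2700.0ms @ 9 + 450.0ms (3/2)
9. 3150.0ms @ 21/2 + 225.0ms (3/4)
10. 3375.0ms @ 45/4 + 225.0ms (3/4)

note 6 onset = 27/4b = 2025.0ms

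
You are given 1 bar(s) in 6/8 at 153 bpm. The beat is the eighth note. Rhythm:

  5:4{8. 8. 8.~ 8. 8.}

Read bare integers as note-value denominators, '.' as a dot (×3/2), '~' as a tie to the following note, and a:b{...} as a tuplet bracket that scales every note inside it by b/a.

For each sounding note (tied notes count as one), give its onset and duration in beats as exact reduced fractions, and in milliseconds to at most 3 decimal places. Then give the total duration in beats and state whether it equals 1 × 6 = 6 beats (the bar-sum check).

1) 0.0ms=0b +470.588ms=6/5b
2) 470.588ms=6/5b +470.588ms=6/5b
3) 941.176ms=12/5b +941.176ms=12/5b
4) 1882.353ms=24/5b +470.588ms=6/5b
Σ=6b of 6 (153bpm 6/8) — PASS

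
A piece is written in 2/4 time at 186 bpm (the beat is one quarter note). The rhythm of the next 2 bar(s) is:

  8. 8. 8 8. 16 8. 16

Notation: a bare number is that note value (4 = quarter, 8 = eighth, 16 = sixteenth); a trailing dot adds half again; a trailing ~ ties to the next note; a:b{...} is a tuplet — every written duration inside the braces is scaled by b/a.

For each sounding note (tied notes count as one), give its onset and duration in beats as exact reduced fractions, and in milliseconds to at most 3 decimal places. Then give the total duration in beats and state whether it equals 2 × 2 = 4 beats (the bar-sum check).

1) 0.0ms=0b +241.935ms=3/4b
2) 241.935ms=3/4b +241.935ms=3/4b
3) 483.871ms=3/2b +161.29ms=1/2b
4) 645.161ms=2b +241.935ms=3/4b
5) 887.097ms=11/4b +80.645ms=1/4b
6) 967.742ms=3b +241.935ms=3/4b
7) 1209.677ms=15/4b +80.645ms=1/4b
Σ=4b of 4 (186bpm 2/4) — PASS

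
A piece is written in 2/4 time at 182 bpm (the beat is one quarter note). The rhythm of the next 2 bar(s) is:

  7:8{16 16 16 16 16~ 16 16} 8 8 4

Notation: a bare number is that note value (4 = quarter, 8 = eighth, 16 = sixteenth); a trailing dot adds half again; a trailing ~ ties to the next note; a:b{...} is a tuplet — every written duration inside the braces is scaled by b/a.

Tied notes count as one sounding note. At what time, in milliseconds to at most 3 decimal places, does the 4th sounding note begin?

1. 0.0ms @ 0 + 94.192ms (2/7)
2. 94.192ms @ 2/7 + 94.192ms (2/7)
3. 188.383ms @ 4/7 + 94.192ms (2/7)
4. 282.575ms @ 6/7 + 94.192ms (2/7)
5. 376.766ms @ 8/7 + 188.383ms (4/7)
6. 565.149ms @ 12/7 + 94.192ms (2/7)
7. 659.341ms @ 2 + 164.835ms (1/2)
8. 824.176ms @ 5/2 + 164.835ms (1/2)
9. 989.011ms @ 3 + 329.67ms (1)

note 4 onset = 6/7b = 282.575ms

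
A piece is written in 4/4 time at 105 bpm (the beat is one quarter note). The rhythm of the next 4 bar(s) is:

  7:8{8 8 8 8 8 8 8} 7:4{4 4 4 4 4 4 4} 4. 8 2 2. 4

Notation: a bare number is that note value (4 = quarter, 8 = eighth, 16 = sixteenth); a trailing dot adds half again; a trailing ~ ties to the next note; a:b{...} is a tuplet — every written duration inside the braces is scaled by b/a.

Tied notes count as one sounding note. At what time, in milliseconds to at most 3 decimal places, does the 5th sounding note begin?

note 5 onset = 16/7b = 1306.122ms

1. 0.0ms @ 0 + 326.531ms (4/7)
2. 326.531ms @ 4/7 + 326.531ms (4/7)
3. 653.061ms @ 8/7 + 326.531ms (4/7)
4. 979.592ms @ 12/7 + 326.531ms (4/7)
5. 1306.122ms @ 16/7 + 326.531ms (4/7)
6. 1632.653ms @ 20/7 + 326.531ms (4/7)
7. 1959.184ms @ 24/7 + 326.531ms (4/7)
8. 2285.714ms @ 4 + 326.531ms (4/7)
9. 2612.245ms @ 32/7 + 326.531ms (4/7)
10. 2938.776ms @ 36/7 + 326.531ms (4/7)
11. 3265.306ms @ 40/7 + 326.531ms (4/7)
12. 3591.837ms @ 44/7 + 326.531ms (4/7)
13. 3918.367ms @ 48/7 + 326.531ms (4/7)
14. 4244.898ms @ 52/7 + 326.531ms (4/7)
15. 4571.429ms @ 8 + 857.143ms (3/2)
16. 5428.571ms @ 19/2 + 285.714ms (1/2)
17. 5714.286ms @ 10 + 1142.857ms (2)
18. 6857.143ms @ 12 + 1714.286ms (3)
19. 8571.429ms @ 15 + 571.429ms (1)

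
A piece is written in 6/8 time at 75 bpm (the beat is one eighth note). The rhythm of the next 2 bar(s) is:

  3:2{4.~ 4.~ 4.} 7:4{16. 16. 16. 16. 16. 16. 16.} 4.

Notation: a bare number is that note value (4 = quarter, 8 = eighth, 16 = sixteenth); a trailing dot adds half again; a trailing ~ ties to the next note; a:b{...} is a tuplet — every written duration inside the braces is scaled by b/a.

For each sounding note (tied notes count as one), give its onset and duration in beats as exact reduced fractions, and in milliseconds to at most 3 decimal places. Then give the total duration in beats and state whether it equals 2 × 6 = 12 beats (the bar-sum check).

1) 0.0ms=0b +4800.0ms=6b
2) 4800.0ms=6b +342.857ms=3/7b
3) 5142.857ms=45/7b +342.857ms=3/7b
4) 5485.714ms=48/7b +342.857ms=3/7b
5) 5828.571ms=51/7b +342.857ms=3/7b
6) 6171.429ms=54/7b +342.857ms=3/7b
7) 6514.286ms=57/7b +342.857ms=3/7b
8) 6857.143ms=60/7b +342.857ms=3/7b
9) 7200.0ms=9b +2400.0ms=3b
Σ=12b of 12 (75bpm 6/8) — PASS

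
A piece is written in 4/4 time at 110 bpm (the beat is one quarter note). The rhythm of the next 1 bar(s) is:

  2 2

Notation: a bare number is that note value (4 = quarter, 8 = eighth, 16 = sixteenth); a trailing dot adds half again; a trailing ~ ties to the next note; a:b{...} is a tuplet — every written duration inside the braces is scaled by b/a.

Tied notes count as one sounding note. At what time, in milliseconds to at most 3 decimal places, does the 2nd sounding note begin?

1. 0.0ms @ 0 + 1090.909ms (2)
2. 1090.909ms @ 2 + 1090.909ms (2)

note 2 onset = 2b = 1090.909ms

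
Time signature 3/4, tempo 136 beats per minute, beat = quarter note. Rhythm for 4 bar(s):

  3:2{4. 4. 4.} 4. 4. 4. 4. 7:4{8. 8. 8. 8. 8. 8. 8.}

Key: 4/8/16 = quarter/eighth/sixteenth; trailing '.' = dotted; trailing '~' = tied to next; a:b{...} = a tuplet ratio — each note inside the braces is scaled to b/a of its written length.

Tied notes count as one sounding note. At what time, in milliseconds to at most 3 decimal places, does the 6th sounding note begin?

note 6 onset = 6b = 2647.059ms

1. 0.0ms @ 0 + 441.176ms (1)
2. 441.176ms @ 1 + 441.176ms (1)
3. 882.353ms @ 2 + 441.176ms (1)
4. 1323.529ms @ 3 + 661.765ms (3/2)
5. 1985.294ms @ 9/2 + 661.765ms (3/2)
6. 2647.059ms @ 6 + 661.765ms (3/2)
7. 3308.824ms @ 15/2 + 661.765ms (3/2)
8. 3970.588ms @ 9 + 189.076ms (3/7)
9. 4159.664ms @ 66/7 + 189.076ms (3/7)
10. 4348.739ms @ 69/7 + 189.076ms (3/7)
11. 4537.815ms @ 72/7 + 189.076ms (3/7)
12. 4726.891ms @ 75/7 + 189.076ms (3/7)
13. 4915.966ms @ 78/7 + 189.076ms (3/7)
14. 5105.042ms @ 81/7 + 189.076ms (3/7)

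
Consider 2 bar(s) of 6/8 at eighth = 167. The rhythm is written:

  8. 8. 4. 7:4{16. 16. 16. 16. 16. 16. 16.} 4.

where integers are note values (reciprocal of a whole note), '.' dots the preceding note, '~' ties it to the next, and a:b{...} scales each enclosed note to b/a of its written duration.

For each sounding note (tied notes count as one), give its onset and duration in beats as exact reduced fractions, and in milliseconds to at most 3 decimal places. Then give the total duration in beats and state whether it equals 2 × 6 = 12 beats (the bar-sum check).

1) 0.0ms=0b +538.922ms=3/2b
2) 538.922ms=3/2b +538.922ms=3/2b
3) 1077.844ms=3b +1077.844ms=3b
4) 2155.689ms=6b +153.978ms=3/7b
5) 2309.666ms=45/7b +153.978ms=3/7b
6) 2463.644ms=48/7b +153.978ms=3/7b
7) 2617.622ms=51/7b +153.978ms=3/7b
8) 2771.6ms=54/7b +153.978ms=3/7b
9) 2925.577ms=57/7b +153.978ms=3/7b
10) 3079.555ms=60/7b +153.978ms=3/7b
11) 3233.533ms=9b +1077.844ms=3b
Σ=12b of 12 (167bpm 6/8) — PASS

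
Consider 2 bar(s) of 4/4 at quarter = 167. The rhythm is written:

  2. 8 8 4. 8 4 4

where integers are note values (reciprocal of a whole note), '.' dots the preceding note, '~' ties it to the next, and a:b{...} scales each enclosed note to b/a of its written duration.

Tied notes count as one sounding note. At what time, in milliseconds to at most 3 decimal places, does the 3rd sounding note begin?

1. 0.0ms @ 0 + 1077.844ms (3)
2. 1077.844ms @ 3 + 179.641ms (1/2)
3. 1257.485ms @ 7/2 + 179.641ms (1/2)
4. 1437.126ms @ 4 + 538.922ms (3/2)
5. 1976.048ms @ 11/2 + 179.641ms (1/2)
6. 2155.689ms @ 6 + 359.281ms (1)
7. 2514.97ms @ 7 + 359.281ms (1)

note 3 onset = 7/2b = 1257.485ms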